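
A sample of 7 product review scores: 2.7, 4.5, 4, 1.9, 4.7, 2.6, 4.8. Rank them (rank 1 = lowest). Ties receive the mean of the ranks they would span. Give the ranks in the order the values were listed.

3, 5, 4, 1, 6, 2, 7

Sorted (ascending): 1.9, 2.6, 2.7, 4, 4.5, 4.7, 4.8
No ties — each value takes its position as its rank.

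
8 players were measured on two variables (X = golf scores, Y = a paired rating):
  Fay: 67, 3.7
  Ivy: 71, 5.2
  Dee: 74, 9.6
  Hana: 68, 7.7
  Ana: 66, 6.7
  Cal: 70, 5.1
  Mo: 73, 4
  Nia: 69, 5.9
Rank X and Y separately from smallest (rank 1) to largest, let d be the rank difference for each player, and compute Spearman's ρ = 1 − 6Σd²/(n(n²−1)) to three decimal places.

0.095

Ranks of variable 1: 2, 6, 8, 3, 1, 5, 7, 4
Ranks of variable 2: 1, 4, 8, 7, 6, 3, 2, 5
d = r₁ − r₂: 1, 2, 0, -4, -5, 2, 5, -1
d²: 1, 4, 0, 16, 25, 4, 25, 1; Σd² = 76
ρ = 1 − 6·76/(8·63) = 1 − 456/504 = 0.095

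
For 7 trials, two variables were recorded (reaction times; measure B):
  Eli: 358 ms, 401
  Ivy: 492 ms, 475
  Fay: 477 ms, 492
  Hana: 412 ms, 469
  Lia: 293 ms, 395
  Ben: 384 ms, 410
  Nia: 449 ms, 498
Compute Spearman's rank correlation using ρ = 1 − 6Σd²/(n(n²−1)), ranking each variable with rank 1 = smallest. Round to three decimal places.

0.857

Ranks of variable 1: 2, 7, 6, 4, 1, 3, 5
Ranks of variable 2: 2, 5, 6, 4, 1, 3, 7
d = r₁ − r₂: 0, 2, 0, 0, 0, 0, -2
d²: 0, 4, 0, 0, 0, 0, 4; Σd² = 8
ρ = 1 − 6·8/(7·48) = 1 − 48/336 = 0.857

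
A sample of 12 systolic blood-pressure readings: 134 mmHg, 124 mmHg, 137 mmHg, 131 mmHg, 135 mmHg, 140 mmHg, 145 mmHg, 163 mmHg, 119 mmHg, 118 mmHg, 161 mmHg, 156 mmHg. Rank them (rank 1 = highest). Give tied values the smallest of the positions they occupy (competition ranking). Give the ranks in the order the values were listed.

Sorted (descending): 163, 161, 156, 145, 140, 137, 135, 134, 131, 124, 119, 118
No ties — each value takes its position as its rank.

8, 10, 6, 9, 7, 5, 4, 1, 11, 12, 2, 3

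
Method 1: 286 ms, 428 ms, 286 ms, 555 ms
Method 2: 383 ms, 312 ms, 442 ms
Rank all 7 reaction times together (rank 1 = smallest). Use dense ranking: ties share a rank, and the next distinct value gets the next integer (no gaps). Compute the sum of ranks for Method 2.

Sorted (ascending): 286, 286, 312, 383, 428, 442, 555
The 2 values of 286 share dense rank 1.
Remaining distinct values take the next consecutive integers.
Method 2 values → pooled ranks: 383→3, 312→2, 442→5
Rank sum = 3 + 2 + 5 = 10

10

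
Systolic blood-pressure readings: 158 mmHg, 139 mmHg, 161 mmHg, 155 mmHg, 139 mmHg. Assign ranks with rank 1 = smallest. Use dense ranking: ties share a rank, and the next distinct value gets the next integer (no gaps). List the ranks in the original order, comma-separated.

Sorted (ascending): 139, 139, 155, 158, 161
The 2 values of 139 share dense rank 1.
Remaining distinct values take the next consecutive integers.

3, 1, 4, 2, 1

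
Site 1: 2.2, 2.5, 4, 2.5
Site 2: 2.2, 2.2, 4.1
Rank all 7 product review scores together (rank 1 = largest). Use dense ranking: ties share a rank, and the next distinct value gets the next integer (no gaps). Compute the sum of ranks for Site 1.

Sorted (descending): 4.1, 4, 2.5, 2.5, 2.2, 2.2, 2.2
The 2 values of 2.5 share dense rank 3.
The 3 values of 2.2 share dense rank 4.
Remaining distinct values take the next consecutive integers.
Site 1 values → pooled ranks: 2.2→4, 2.5→3, 4→2, 2.5→3
Rank sum = 4 + 3 + 2 + 3 = 12

12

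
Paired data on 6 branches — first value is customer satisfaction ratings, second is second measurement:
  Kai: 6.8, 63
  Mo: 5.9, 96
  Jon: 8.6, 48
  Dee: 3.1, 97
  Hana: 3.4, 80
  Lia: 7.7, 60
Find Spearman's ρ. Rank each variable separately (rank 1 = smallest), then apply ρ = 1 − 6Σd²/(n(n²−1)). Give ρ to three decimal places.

Ranks of variable 1: 4, 3, 6, 1, 2, 5
Ranks of variable 2: 3, 5, 1, 6, 4, 2
d = r₁ − r₂: 1, -2, 5, -5, -2, 3
d²: 1, 4, 25, 25, 4, 9; Σd² = 68
ρ = 1 − 6·68/(6·35) = 1 − 408/210 = -0.943

-0.943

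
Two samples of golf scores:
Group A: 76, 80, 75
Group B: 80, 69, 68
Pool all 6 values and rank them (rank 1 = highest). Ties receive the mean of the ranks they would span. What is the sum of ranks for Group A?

8.5

Sorted (descending): 80, 80, 76, 75, 69, 68
The 2 values of 80 occupy positions 1–2 → average rank (1+2)/2 = 1.5.
Group A values → pooled ranks: 76→3, 80→1.5, 75→4
Rank sum = 3 + 1.5 + 4 = 8.5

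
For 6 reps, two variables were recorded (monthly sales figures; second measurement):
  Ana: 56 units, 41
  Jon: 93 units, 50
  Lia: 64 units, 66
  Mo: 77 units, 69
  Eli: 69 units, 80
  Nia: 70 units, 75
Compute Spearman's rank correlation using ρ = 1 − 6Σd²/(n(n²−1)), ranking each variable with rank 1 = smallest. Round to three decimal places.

Ranks of variable 1: 1, 6, 2, 5, 3, 4
Ranks of variable 2: 1, 2, 3, 4, 6, 5
d = r₁ − r₂: 0, 4, -1, 1, -3, -1
d²: 0, 16, 1, 1, 9, 1; Σd² = 28
ρ = 1 − 6·28/(6·35) = 1 − 168/210 = 0.200

0.200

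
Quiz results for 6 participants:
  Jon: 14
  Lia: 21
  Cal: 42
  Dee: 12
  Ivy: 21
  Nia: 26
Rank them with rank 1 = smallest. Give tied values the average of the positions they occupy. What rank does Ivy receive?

3.5

Sorted (ascending): 12, 14, 21, 21, 26, 42
The 2 values of 21 occupy positions 3–4 → average rank (3+4)/2 = 3.5.
Ivy has value 21 → rank 3.5.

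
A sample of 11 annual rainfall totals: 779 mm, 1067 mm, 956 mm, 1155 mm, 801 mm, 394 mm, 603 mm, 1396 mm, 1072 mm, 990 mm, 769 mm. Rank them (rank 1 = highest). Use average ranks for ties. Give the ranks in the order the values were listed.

8, 4, 6, 2, 7, 11, 10, 1, 3, 5, 9

Sorted (descending): 1396, 1155, 1072, 1067, 990, 956, 801, 779, 769, 603, 394
No ties — each value takes its position as its rank.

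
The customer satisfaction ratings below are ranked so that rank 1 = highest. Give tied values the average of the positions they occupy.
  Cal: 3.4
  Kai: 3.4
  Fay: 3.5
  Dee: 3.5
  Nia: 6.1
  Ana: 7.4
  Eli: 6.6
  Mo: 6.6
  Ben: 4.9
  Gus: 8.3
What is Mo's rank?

3.5

Sorted (descending): 8.3, 7.4, 6.6, 6.6, 6.1, 4.9, 3.5, 3.5, 3.4, 3.4
The 2 values of 6.6 occupy positions 3–4 → average rank (3+4)/2 = 3.5.
The 2 values of 3.5 occupy positions 7–8 → average rank (7+8)/2 = 7.5.
The 2 values of 3.4 occupy positions 9–10 → average rank (9+10)/2 = 9.5.
Mo has value 6.6 → rank 3.5.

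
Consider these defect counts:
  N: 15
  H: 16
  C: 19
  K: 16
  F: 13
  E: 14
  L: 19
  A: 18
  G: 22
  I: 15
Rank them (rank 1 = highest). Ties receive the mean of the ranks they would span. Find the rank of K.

5.5

Sorted (descending): 22, 19, 19, 18, 16, 16, 15, 15, 14, 13
The 2 values of 19 occupy positions 2–3 → average rank (2+3)/2 = 2.5.
The 2 values of 16 occupy positions 5–6 → average rank (5+6)/2 = 5.5.
The 2 values of 15 occupy positions 7–8 → average rank (7+8)/2 = 7.5.
K has value 16 → rank 5.5.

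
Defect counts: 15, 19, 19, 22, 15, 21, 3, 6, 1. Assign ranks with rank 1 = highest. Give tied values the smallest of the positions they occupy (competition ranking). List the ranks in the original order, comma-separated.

Sorted (descending): 22, 21, 19, 19, 15, 15, 6, 3, 1
The 2 values of 19 occupy positions 3–4 → each gets rank 3.
The 2 values of 15 occupy positions 5–6 → each gets rank 5.

5, 3, 3, 1, 5, 2, 8, 7, 9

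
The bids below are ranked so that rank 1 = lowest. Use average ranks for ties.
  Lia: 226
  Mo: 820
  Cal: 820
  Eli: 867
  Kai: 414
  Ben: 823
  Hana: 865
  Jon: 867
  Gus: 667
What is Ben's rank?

Sorted (ascending): 226, 414, 667, 820, 820, 823, 865, 867, 867
The 2 values of 820 occupy positions 4–5 → average rank (4+5)/2 = 4.5.
The 2 values of 867 occupy positions 8–9 → average rank (8+9)/2 = 8.5.
Ben has value 823 → rank 6.

6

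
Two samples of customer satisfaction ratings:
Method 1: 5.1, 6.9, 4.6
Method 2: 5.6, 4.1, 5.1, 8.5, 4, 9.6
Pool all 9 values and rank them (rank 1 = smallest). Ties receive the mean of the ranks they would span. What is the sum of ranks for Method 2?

Sorted (ascending): 4, 4.1, 4.6, 5.1, 5.1, 5.6, 6.9, 8.5, 9.6
The 2 values of 5.1 occupy positions 4–5 → average rank (4+5)/2 = 4.5.
Method 2 values → pooled ranks: 5.6→6, 4.1→2, 5.1→4.5, 8.5→8, 4→1, 9.6→9
Rank sum = 6 + 2 + 4.5 + 8 + 1 + 9 = 30.5

30.5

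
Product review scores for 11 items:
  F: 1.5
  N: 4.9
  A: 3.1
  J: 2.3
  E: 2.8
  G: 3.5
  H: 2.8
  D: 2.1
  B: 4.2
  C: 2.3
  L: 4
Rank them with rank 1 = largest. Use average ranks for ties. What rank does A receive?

5

Sorted (descending): 4.9, 4.2, 4, 3.5, 3.1, 2.8, 2.8, 2.3, 2.3, 2.1, 1.5
The 2 values of 2.8 occupy positions 6–7 → average rank (6+7)/2 = 6.5.
The 2 values of 2.3 occupy positions 8–9 → average rank (8+9)/2 = 8.5.
A has value 3.1 → rank 5.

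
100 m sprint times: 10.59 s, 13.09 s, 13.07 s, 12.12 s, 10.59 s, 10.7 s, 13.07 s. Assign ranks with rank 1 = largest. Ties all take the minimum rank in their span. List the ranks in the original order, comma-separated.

6, 1, 2, 4, 6, 5, 2

Sorted (descending): 13.09, 13.07, 13.07, 12.12, 10.7, 10.59, 10.59
The 2 values of 13.07 occupy positions 2–3 → each gets rank 2.
The 2 values of 10.59 occupy positions 6–7 → each gets rank 6.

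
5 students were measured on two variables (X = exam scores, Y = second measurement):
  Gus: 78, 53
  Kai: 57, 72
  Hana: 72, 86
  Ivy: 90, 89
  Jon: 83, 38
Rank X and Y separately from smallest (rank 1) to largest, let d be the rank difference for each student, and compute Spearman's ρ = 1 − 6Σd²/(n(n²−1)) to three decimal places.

Ranks of variable 1: 3, 1, 2, 5, 4
Ranks of variable 2: 2, 3, 4, 5, 1
d = r₁ − r₂: 1, -2, -2, 0, 3
d²: 1, 4, 4, 0, 9; Σd² = 18
ρ = 1 − 6·18/(5·24) = 1 − 108/120 = 0.100

0.100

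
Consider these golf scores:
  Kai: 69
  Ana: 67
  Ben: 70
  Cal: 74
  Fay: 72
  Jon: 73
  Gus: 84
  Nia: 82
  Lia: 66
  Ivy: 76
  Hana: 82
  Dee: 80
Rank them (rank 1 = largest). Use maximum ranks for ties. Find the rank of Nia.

3

Sorted (descending): 84, 82, 82, 80, 76, 74, 73, 72, 70, 69, 67, 66
The 2 values of 82 occupy positions 2–3 → each gets rank 3.
Nia has value 82 → rank 3.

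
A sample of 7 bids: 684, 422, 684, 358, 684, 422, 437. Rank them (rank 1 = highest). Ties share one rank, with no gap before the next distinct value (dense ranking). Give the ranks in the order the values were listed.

1, 3, 1, 4, 1, 3, 2

Sorted (descending): 684, 684, 684, 437, 422, 422, 358
The 3 values of 684 share dense rank 1.
The 2 values of 422 share dense rank 3.
Remaining distinct values take the next consecutive integers.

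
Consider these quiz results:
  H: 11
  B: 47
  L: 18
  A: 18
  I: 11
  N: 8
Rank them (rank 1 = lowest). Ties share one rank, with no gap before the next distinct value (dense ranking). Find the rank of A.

3

Sorted (ascending): 8, 11, 11, 18, 18, 47
The 2 values of 11 share dense rank 2.
The 2 values of 18 share dense rank 3.
Remaining distinct values take the next consecutive integers.
A has value 18 → rank 3.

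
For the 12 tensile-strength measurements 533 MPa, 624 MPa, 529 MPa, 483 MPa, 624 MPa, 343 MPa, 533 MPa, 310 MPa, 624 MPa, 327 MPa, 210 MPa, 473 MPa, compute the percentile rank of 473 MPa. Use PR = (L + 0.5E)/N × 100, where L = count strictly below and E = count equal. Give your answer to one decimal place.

N = 12.
Strictly below 473: 4. Equal to 473: 1.
PR = (4 + 0.5·1)/12 × 100 = 37.5

37.5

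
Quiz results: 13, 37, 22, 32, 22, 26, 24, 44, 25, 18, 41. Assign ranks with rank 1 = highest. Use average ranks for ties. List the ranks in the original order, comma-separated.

11, 3, 8.5, 4, 8.5, 5, 7, 1, 6, 10, 2

Sorted (descending): 44, 41, 37, 32, 26, 25, 24, 22, 22, 18, 13
The 2 values of 22 occupy positions 8–9 → average rank (8+9)/2 = 8.5.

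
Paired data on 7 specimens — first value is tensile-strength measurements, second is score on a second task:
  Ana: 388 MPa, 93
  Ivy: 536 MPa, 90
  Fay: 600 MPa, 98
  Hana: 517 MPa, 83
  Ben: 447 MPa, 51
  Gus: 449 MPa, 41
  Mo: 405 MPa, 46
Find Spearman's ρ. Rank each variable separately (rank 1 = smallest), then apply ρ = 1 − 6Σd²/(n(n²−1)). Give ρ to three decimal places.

Ranks of variable 1: 1, 6, 7, 5, 3, 4, 2
Ranks of variable 2: 6, 5, 7, 4, 3, 1, 2
d = r₁ − r₂: -5, 1, 0, 1, 0, 3, 0
d²: 25, 1, 0, 1, 0, 9, 0; Σd² = 36
ρ = 1 − 6·36/(7·48) = 1 − 216/336 = 0.357

0.357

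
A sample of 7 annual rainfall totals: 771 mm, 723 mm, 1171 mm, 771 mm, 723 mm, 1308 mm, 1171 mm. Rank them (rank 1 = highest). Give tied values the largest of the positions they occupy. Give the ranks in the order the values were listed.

5, 7, 3, 5, 7, 1, 3

Sorted (descending): 1308, 1171, 1171, 771, 771, 723, 723
The 2 values of 1171 occupy positions 2–3 → each gets rank 3.
The 2 values of 771 occupy positions 4–5 → each gets rank 5.
The 2 values of 723 occupy positions 6–7 → each gets rank 7.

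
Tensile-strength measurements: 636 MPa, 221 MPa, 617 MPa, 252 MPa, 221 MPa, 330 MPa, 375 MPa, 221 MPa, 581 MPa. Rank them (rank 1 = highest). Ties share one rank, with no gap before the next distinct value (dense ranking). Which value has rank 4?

375

Sorted (descending): 636, 617, 581, 375, 330, 252, 221, 221, 221
The 3 values of 221 share dense rank 7.
Remaining distinct values take the next consecutive integers.
Rank 4 → value 375.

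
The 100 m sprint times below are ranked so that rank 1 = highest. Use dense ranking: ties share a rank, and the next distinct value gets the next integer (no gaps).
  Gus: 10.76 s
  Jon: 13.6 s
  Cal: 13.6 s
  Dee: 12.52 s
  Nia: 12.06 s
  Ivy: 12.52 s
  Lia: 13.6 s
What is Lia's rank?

1

Sorted (descending): 13.6, 13.6, 13.6, 12.52, 12.52, 12.06, 10.76
The 3 values of 13.6 share dense rank 1.
The 2 values of 12.52 share dense rank 2.
Remaining distinct values take the next consecutive integers.
Lia has value 13.6 s → rank 1.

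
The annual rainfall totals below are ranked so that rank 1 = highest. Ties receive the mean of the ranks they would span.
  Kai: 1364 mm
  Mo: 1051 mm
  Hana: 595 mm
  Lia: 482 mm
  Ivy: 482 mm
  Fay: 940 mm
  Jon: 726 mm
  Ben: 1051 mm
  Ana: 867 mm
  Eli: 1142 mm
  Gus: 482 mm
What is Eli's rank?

Sorted (descending): 1364, 1142, 1051, 1051, 940, 867, 726, 595, 482, 482, 482
The 2 values of 1051 occupy positions 3–4 → average rank (3+4)/2 = 3.5.
The 3 values of 482 occupy positions 9–11 → average rank 10.
Eli has value 1142 mm → rank 2.

2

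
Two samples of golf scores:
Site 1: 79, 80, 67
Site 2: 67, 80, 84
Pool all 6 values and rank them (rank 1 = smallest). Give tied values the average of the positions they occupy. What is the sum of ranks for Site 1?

9

Sorted (ascending): 67, 67, 79, 80, 80, 84
The 2 values of 67 occupy positions 1–2 → average rank (1+2)/2 = 1.5.
The 2 values of 80 occupy positions 4–5 → average rank (4+5)/2 = 4.5.
Site 1 values → pooled ranks: 79→3, 80→4.5, 67→1.5
Rank sum = 3 + 4.5 + 1.5 = 9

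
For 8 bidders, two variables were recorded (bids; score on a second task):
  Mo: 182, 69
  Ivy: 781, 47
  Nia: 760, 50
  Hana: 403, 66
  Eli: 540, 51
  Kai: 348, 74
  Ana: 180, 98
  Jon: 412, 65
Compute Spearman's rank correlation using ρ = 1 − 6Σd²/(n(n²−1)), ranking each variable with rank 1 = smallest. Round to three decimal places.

Ranks of variable 1: 2, 8, 7, 4, 6, 3, 1, 5
Ranks of variable 2: 6, 1, 2, 5, 3, 7, 8, 4
d = r₁ − r₂: -4, 7, 5, -1, 3, -4, -7, 1
d²: 16, 49, 25, 1, 9, 16, 49, 1; Σd² = 166
ρ = 1 − 6·166/(8·63) = 1 − 996/504 = -0.976

-0.976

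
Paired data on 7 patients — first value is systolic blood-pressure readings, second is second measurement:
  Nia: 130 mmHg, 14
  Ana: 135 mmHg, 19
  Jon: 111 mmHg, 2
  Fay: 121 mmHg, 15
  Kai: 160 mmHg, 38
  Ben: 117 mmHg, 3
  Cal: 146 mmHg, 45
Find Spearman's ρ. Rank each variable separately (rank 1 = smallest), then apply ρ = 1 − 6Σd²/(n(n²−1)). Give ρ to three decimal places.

0.929

Ranks of variable 1: 4, 5, 1, 3, 7, 2, 6
Ranks of variable 2: 3, 5, 1, 4, 6, 2, 7
d = r₁ − r₂: 1, 0, 0, -1, 1, 0, -1
d²: 1, 0, 0, 1, 1, 0, 1; Σd² = 4
ρ = 1 − 6·4/(7·48) = 1 − 24/336 = 0.929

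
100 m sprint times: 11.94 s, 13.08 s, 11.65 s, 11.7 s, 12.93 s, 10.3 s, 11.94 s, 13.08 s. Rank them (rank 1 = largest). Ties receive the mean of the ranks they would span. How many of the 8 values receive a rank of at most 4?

3

Sorted (descending): 13.08, 13.08, 12.93, 11.94, 11.94, 11.7, 11.65, 10.3
The 2 values of 13.08 occupy positions 1–2 → average rank (1+2)/2 = 1.5.
The 2 values of 11.94 occupy positions 4–5 → average rank (4+5)/2 = 4.5.
Ranks ≤ 4: {1.5, 1.5, 3} → 3 values.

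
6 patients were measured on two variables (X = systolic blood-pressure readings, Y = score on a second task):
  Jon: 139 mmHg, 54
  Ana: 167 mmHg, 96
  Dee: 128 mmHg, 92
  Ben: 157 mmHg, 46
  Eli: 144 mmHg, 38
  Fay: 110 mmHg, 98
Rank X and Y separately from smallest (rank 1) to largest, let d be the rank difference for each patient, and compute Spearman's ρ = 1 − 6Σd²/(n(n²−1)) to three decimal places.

-0.371

Ranks of variable 1: 3, 6, 2, 5, 4, 1
Ranks of variable 2: 3, 5, 4, 2, 1, 6
d = r₁ − r₂: 0, 1, -2, 3, 3, -5
d²: 0, 1, 4, 9, 9, 25; Σd² = 48
ρ = 1 − 6·48/(6·35) = 1 − 288/210 = -0.371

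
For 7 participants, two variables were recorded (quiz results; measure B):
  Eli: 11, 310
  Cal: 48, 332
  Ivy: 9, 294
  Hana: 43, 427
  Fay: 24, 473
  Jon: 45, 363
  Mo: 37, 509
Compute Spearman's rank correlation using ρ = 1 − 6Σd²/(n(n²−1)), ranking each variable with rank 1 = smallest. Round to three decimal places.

0.321

Ranks of variable 1: 2, 7, 1, 5, 3, 6, 4
Ranks of variable 2: 2, 3, 1, 5, 6, 4, 7
d = r₁ − r₂: 0, 4, 0, 0, -3, 2, -3
d²: 0, 16, 0, 0, 9, 4, 9; Σd² = 38
ρ = 1 − 6·38/(7·48) = 1 − 228/336 = 0.321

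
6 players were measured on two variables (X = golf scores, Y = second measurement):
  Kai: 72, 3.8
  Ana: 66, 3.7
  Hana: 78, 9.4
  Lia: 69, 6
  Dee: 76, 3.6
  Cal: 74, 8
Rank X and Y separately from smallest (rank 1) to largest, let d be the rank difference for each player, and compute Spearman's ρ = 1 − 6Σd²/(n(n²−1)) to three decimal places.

Ranks of variable 1: 3, 1, 6, 2, 5, 4
Ranks of variable 2: 3, 2, 6, 4, 1, 5
d = r₁ − r₂: 0, -1, 0, -2, 4, -1
d²: 0, 1, 0, 4, 16, 1; Σd² = 22
ρ = 1 − 6·22/(6·35) = 1 − 132/210 = 0.371

0.371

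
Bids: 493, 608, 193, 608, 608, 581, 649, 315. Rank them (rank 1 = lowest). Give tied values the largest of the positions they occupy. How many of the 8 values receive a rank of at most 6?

Sorted (ascending): 193, 315, 493, 581, 608, 608, 608, 649
The 3 values of 608 occupy positions 5–7 → each gets rank 7.
Ranks ≤ 6: {1, 2, 3, 4} → 4 values.

4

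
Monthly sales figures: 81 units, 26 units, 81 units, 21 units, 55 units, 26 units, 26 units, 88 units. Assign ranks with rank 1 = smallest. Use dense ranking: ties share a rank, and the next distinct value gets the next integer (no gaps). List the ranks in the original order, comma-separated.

4, 2, 4, 1, 3, 2, 2, 5

Sorted (ascending): 21, 26, 26, 26, 55, 81, 81, 88
The 3 values of 26 share dense rank 2.
The 2 values of 81 share dense rank 4.
Remaining distinct values take the next consecutive integers.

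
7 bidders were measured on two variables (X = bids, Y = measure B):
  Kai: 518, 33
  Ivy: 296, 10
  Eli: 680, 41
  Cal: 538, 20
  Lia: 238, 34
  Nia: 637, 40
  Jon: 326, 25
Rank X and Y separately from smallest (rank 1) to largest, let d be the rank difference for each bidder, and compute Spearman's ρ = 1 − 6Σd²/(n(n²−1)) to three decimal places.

Ranks of variable 1: 4, 2, 7, 5, 1, 6, 3
Ranks of variable 2: 4, 1, 7, 2, 5, 6, 3
d = r₁ − r₂: 0, 1, 0, 3, -4, 0, 0
d²: 0, 1, 0, 9, 16, 0, 0; Σd² = 26
ρ = 1 − 6·26/(7·48) = 1 − 156/336 = 0.536

0.536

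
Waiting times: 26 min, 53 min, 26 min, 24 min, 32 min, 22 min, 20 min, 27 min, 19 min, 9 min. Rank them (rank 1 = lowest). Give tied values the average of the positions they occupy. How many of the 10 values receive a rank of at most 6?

5

Sorted (ascending): 9, 19, 20, 22, 24, 26, 26, 27, 32, 53
The 2 values of 26 occupy positions 6–7 → average rank (6+7)/2 = 6.5.
Ranks ≤ 6: {1, 2, 3, 4, 5} → 5 values.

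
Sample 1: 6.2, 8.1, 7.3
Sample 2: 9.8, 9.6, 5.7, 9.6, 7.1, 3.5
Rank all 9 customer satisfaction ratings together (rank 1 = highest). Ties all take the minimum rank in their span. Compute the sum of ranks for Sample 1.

16

Sorted (descending): 9.8, 9.6, 9.6, 8.1, 7.3, 7.1, 6.2, 5.7, 3.5
The 2 values of 9.6 occupy positions 2–3 → each gets rank 2.
Sample 1 values → pooled ranks: 6.2→7, 8.1→4, 7.3→5
Rank sum = 7 + 4 + 5 = 16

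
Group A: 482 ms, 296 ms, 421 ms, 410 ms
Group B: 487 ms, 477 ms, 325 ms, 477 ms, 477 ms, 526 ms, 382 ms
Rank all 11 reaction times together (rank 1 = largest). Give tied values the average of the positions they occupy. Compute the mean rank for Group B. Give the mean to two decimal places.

5.29

Sorted (descending): 526, 487, 482, 477, 477, 477, 421, 410, 382, 325, 296
The 3 values of 477 occupy positions 4–6 → average rank 5.
Group B values → pooled ranks: 487→2, 477→5, 325→10, 477→5, 477→5, 526→1, 382→9
Mean rank = (2 + 5 + 10 + 5 + 5 + 1 + 9) / 7 = 5.29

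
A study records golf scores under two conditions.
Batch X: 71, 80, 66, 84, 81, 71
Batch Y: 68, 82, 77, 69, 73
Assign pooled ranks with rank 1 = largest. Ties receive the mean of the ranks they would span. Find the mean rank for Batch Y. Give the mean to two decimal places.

6.40

Sorted (descending): 84, 82, 81, 80, 77, 73, 71, 71, 69, 68, 66
The 2 values of 71 occupy positions 7–8 → average rank (7+8)/2 = 7.5.
Batch Y values → pooled ranks: 68→10, 82→2, 77→5, 69→9, 73→6
Mean rank = (10 + 2 + 5 + 9 + 6) / 5 = 6.40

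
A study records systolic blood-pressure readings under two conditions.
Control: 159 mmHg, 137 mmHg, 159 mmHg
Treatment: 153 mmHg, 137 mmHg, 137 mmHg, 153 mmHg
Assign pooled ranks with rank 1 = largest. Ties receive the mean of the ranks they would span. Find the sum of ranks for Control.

9

Sorted (descending): 159, 159, 153, 153, 137, 137, 137
The 2 values of 159 occupy positions 1–2 → average rank (1+2)/2 = 1.5.
The 2 values of 153 occupy positions 3–4 → average rank (3+4)/2 = 3.5.
The 3 values of 137 occupy positions 5–7 → average rank 6.
Control values → pooled ranks: 159→1.5, 137→6, 159→1.5
Rank sum = 1.5 + 6 + 1.5 = 9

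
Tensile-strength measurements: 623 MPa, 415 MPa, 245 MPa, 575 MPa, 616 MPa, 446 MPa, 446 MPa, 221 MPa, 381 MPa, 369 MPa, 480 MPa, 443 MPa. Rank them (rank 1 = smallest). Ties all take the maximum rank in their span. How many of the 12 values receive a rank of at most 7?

Sorted (ascending): 221, 245, 369, 381, 415, 443, 446, 446, 480, 575, 616, 623
The 2 values of 446 occupy positions 7–8 → each gets rank 8.
Ranks ≤ 7: {1, 2, 3, 4, 5, 6} → 6 values.

6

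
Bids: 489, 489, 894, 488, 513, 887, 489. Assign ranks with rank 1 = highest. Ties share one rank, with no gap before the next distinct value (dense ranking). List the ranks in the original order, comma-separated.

4, 4, 1, 5, 3, 2, 4

Sorted (descending): 894, 887, 513, 489, 489, 489, 488
The 3 values of 489 share dense rank 4.
Remaining distinct values take the next consecutive integers.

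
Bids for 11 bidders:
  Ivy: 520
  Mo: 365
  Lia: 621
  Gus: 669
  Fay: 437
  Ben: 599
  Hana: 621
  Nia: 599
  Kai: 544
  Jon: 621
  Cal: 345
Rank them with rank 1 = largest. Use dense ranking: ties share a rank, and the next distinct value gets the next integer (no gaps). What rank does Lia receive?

Sorted (descending): 669, 621, 621, 621, 599, 599, 544, 520, 437, 365, 345
The 3 values of 621 share dense rank 2.
The 2 values of 599 share dense rank 3.
Remaining distinct values take the next consecutive integers.
Lia has value 621 → rank 2.

2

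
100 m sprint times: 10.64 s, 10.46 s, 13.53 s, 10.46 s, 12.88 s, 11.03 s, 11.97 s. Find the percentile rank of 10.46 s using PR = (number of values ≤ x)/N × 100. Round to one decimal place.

N = 7.
Strictly below 10.46: 0. Equal to 10.46: 2.
PR = 2/7 × 100 = 28.6

28.6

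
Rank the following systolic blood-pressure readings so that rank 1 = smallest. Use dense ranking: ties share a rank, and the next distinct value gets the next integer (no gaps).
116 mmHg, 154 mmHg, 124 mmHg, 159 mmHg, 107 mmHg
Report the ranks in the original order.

2, 4, 3, 5, 1

Sorted (ascending): 107, 116, 124, 154, 159
No ties — each value takes its position as its rank.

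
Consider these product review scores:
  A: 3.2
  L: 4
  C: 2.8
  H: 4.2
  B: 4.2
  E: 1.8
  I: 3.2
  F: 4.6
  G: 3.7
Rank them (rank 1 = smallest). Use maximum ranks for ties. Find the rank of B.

Sorted (ascending): 1.8, 2.8, 3.2, 3.2, 3.7, 4, 4.2, 4.2, 4.6
The 2 values of 3.2 occupy positions 3–4 → each gets rank 4.
The 2 values of 4.2 occupy positions 7–8 → each gets rank 8.
B has value 4.2 → rank 8.

8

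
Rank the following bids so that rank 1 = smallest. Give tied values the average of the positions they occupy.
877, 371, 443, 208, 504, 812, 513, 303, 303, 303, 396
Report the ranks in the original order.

Sorted (ascending): 208, 303, 303, 303, 371, 396, 443, 504, 513, 812, 877
The 3 values of 303 occupy positions 2–4 → average rank 3.

11, 5, 7, 1, 8, 10, 9, 3, 3, 3, 6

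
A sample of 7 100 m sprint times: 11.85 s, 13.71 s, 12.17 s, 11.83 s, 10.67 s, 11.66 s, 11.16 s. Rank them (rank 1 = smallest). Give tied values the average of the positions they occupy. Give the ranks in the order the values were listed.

Sorted (ascending): 10.67, 11.16, 11.66, 11.83, 11.85, 12.17, 13.71
No ties — each value takes its position as its rank.

5, 7, 6, 4, 1, 3, 2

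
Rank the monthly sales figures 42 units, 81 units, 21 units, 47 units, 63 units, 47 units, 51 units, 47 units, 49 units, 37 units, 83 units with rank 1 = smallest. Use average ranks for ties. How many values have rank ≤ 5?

6

Sorted (ascending): 21, 37, 42, 47, 47, 47, 49, 51, 63, 81, 83
The 3 values of 47 occupy positions 4–6 → average rank 5.
Ranks ≤ 5: {1, 2, 3, 5, 5, 5} → 6 values.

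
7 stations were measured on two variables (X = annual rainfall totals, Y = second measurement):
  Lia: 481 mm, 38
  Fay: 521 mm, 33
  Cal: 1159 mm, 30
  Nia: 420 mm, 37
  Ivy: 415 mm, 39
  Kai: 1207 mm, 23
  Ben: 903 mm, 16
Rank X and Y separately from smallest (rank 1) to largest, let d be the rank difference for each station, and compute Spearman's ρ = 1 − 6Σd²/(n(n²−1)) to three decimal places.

Ranks of variable 1: 3, 4, 6, 2, 1, 7, 5
Ranks of variable 2: 6, 4, 3, 5, 7, 2, 1
d = r₁ − r₂: -3, 0, 3, -3, -6, 5, 4
d²: 9, 0, 9, 9, 36, 25, 16; Σd² = 104
ρ = 1 − 6·104/(7·48) = 1 − 624/336 = -0.857

-0.857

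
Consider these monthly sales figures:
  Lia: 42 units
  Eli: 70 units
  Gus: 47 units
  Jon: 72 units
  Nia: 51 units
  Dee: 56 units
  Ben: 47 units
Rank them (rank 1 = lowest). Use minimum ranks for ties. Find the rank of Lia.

1

Sorted (ascending): 42, 47, 47, 51, 56, 70, 72
The 2 values of 47 occupy positions 2–3 → each gets rank 2.
Lia has value 42 units → rank 1.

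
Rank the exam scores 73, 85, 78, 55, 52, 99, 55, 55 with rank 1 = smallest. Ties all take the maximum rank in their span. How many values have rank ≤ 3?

Sorted (ascending): 52, 55, 55, 55, 73, 78, 85, 99
The 3 values of 55 occupy positions 2–4 → each gets rank 4.
Ranks ≤ 3: {1} → 1 value.

1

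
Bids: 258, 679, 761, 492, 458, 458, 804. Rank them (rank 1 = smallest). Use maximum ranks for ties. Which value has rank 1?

Sorted (ascending): 258, 458, 458, 492, 679, 761, 804
The 2 values of 458 occupy positions 2–3 → each gets rank 3.
Rank 1 → value 258.

258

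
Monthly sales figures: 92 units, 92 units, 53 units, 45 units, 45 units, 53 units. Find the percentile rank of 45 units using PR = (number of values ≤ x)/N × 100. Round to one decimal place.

N = 6.
Strictly below 45: 0. Equal to 45: 2.
PR = 2/6 × 100 = 33.3

33.3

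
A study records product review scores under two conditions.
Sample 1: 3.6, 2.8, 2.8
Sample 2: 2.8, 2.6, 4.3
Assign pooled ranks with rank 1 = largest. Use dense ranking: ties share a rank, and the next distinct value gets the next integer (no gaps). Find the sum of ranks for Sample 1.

8

Sorted (descending): 4.3, 3.6, 2.8, 2.8, 2.8, 2.6
The 3 values of 2.8 share dense rank 3.
Remaining distinct values take the next consecutive integers.
Sample 1 values → pooled ranks: 3.6→2, 2.8→3, 2.8→3
Rank sum = 2 + 3 + 3 = 8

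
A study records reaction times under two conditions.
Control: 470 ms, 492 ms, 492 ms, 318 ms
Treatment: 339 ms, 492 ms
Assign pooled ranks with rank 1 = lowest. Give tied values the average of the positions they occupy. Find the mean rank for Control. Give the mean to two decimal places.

Sorted (ascending): 318, 339, 470, 492, 492, 492
The 3 values of 492 occupy positions 4–6 → average rank 5.
Control values → pooled ranks: 470→3, 492→5, 492→5, 318→1
Mean rank = (3 + 5 + 5 + 1) / 4 = 3.50

3.50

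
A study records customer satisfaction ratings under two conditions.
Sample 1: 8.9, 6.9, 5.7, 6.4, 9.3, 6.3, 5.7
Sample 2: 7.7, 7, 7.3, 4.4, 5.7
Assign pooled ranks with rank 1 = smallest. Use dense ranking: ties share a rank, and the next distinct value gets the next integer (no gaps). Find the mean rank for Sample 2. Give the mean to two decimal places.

Sorted (ascending): 4.4, 5.7, 5.7, 5.7, 6.3, 6.4, 6.9, 7, 7.3, 7.7, 8.9, 9.3
The 3 values of 5.7 share dense rank 2.
Remaining distinct values take the next consecutive integers.
Sample 2 values → pooled ranks: 7.7→8, 7→6, 7.3→7, 4.4→1, 5.7→2
Mean rank = (8 + 6 + 7 + 1 + 2) / 5 = 4.80

4.80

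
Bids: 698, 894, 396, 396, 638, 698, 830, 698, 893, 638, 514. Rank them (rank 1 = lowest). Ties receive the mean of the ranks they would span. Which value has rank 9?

Sorted (ascending): 396, 396, 514, 638, 638, 698, 698, 698, 830, 893, 894
The 2 values of 396 occupy positions 1–2 → average rank (1+2)/2 = 1.5.
The 2 values of 638 occupy positions 4–5 → average rank (4+5)/2 = 4.5.
The 3 values of 698 occupy positions 6–8 → average rank 7.
Rank 9 → value 830.

830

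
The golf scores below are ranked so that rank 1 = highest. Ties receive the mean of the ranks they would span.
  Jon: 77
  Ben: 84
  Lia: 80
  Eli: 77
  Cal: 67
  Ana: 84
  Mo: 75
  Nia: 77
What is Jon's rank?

5

Sorted (descending): 84, 84, 80, 77, 77, 77, 75, 67
The 2 values of 84 occupy positions 1–2 → average rank (1+2)/2 = 1.5.
The 3 values of 77 occupy positions 4–6 → average rank 5.
Jon has value 77 → rank 5.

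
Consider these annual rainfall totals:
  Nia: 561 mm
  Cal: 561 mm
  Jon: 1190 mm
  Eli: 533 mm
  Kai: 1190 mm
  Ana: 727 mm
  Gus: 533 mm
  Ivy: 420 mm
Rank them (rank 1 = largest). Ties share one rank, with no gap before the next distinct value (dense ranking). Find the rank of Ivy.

Sorted (descending): 1190, 1190, 727, 561, 561, 533, 533, 420
The 2 values of 1190 share dense rank 1.
The 2 values of 561 share dense rank 3.
The 2 values of 533 share dense rank 4.
Remaining distinct values take the next consecutive integers.
Ivy has value 420 mm → rank 5.

5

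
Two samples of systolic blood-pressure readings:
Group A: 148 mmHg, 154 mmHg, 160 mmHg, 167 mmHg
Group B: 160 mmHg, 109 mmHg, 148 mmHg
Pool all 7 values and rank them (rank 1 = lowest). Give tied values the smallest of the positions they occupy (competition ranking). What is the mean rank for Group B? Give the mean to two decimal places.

Sorted (ascending): 109, 148, 148, 154, 160, 160, 167
The 2 values of 148 occupy positions 2–3 → each gets rank 2.
The 2 values of 160 occupy positions 5–6 → each gets rank 5.
Group B values → pooled ranks: 160→5, 109→1, 148→2
Mean rank = (5 + 1 + 2) / 3 = 2.67

2.67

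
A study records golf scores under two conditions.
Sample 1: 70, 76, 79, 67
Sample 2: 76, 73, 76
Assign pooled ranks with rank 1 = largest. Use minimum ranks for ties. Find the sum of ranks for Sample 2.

9

Sorted (descending): 79, 76, 76, 76, 73, 70, 67
The 3 values of 76 occupy positions 2–4 → each gets rank 2.
Sample 2 values → pooled ranks: 76→2, 73→5, 76→2
Rank sum = 2 + 5 + 2 = 9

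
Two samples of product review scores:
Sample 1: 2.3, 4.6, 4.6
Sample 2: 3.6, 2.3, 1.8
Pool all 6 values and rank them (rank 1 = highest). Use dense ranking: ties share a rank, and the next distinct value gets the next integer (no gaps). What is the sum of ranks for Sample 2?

9

Sorted (descending): 4.6, 4.6, 3.6, 2.3, 2.3, 1.8
The 2 values of 4.6 share dense rank 1.
The 2 values of 2.3 share dense rank 3.
Remaining distinct values take the next consecutive integers.
Sample 2 values → pooled ranks: 3.6→2, 2.3→3, 1.8→4
Rank sum = 2 + 3 + 4 = 9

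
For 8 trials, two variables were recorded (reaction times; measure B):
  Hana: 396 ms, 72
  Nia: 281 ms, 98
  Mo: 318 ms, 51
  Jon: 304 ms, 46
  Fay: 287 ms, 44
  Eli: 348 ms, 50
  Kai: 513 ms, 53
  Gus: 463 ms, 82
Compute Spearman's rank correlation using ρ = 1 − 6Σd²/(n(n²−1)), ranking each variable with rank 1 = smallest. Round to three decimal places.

Ranks of variable 1: 6, 1, 4, 3, 2, 5, 8, 7
Ranks of variable 2: 6, 8, 4, 2, 1, 3, 5, 7
d = r₁ − r₂: 0, -7, 0, 1, 1, 2, 3, 0
d²: 0, 49, 0, 1, 1, 4, 9, 0; Σd² = 64
ρ = 1 − 6·64/(8·63) = 1 − 384/504 = 0.238

0.238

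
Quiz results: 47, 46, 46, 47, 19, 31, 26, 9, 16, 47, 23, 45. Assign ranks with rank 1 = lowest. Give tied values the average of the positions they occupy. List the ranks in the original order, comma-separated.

11, 8.5, 8.5, 11, 3, 6, 5, 1, 2, 11, 4, 7

Sorted (ascending): 9, 16, 19, 23, 26, 31, 45, 46, 46, 47, 47, 47
The 2 values of 46 occupy positions 8–9 → average rank (8+9)/2 = 8.5.
The 3 values of 47 occupy positions 10–12 → average rank 11.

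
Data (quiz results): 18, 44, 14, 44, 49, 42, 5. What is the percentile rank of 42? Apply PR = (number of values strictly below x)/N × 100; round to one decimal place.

42.9

N = 7.
Strictly below 42: 3. Equal to 42: 1.
PR = 3/7 × 100 = 42.9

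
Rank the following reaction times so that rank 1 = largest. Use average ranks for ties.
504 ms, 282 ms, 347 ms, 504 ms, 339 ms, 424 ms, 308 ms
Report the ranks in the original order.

1.5, 7, 4, 1.5, 5, 3, 6

Sorted (descending): 504, 504, 424, 347, 339, 308, 282
The 2 values of 504 occupy positions 1–2 → average rank (1+2)/2 = 1.5.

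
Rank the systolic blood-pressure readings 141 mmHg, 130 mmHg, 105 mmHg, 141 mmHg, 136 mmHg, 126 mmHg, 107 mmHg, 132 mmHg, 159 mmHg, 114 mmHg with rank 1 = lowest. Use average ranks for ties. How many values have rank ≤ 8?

Sorted (ascending): 105, 107, 114, 126, 130, 132, 136, 141, 141, 159
The 2 values of 141 occupy positions 8–9 → average rank (8+9)/2 = 8.5.
Ranks ≤ 8: {1, 2, 3, 4, 5, 6, 7} → 7 values.

7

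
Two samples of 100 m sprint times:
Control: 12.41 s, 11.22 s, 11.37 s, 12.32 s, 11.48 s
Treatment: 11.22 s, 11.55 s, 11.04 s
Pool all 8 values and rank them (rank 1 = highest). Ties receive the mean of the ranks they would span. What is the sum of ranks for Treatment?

Sorted (descending): 12.41, 12.32, 11.55, 11.48, 11.37, 11.22, 11.22, 11.04
The 2 values of 11.22 occupy positions 6–7 → average rank (6+7)/2 = 6.5.
Treatment values → pooled ranks: 11.22→6.5, 11.55→3, 11.04→8
Rank sum = 6.5 + 3 + 8 = 17.5

17.5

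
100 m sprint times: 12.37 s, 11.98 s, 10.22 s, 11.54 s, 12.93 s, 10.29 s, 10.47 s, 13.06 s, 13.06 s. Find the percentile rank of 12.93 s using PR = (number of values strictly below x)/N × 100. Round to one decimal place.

66.7

N = 9.
Strictly below 12.93: 6. Equal to 12.93: 1.
PR = 6/9 × 100 = 66.7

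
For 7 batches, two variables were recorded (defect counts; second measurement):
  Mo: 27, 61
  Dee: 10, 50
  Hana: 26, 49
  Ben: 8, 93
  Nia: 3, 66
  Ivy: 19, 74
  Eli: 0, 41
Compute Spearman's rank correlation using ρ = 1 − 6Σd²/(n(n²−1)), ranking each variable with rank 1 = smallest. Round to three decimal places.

Ranks of variable 1: 7, 4, 6, 3, 2, 5, 1
Ranks of variable 2: 4, 3, 2, 7, 5, 6, 1
d = r₁ − r₂: 3, 1, 4, -4, -3, -1, 0
d²: 9, 1, 16, 16, 9, 1, 0; Σd² = 52
ρ = 1 − 6·52/(7·48) = 1 − 312/336 = 0.071

0.071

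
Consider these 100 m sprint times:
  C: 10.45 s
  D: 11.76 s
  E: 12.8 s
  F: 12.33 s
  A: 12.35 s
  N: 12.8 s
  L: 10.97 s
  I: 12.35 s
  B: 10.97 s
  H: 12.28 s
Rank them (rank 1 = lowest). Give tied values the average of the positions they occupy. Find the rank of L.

2.5

Sorted (ascending): 10.45, 10.97, 10.97, 11.76, 12.28, 12.33, 12.35, 12.35, 12.8, 12.8
The 2 values of 10.97 occupy positions 2–3 → average rank (2+3)/2 = 2.5.
The 2 values of 12.35 occupy positions 7–8 → average rank (7+8)/2 = 7.5.
The 2 values of 12.8 occupy positions 9–10 → average rank (9+10)/2 = 9.5.
L has value 10.97 s → rank 2.5.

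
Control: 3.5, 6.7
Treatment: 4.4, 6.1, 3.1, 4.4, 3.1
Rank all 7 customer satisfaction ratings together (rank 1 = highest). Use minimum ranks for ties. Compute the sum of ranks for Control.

6

Sorted (descending): 6.7, 6.1, 4.4, 4.4, 3.5, 3.1, 3.1
The 2 values of 4.4 occupy positions 3–4 → each gets rank 3.
The 2 values of 3.1 occupy positions 6–7 → each gets rank 6.
Control values → pooled ranks: 3.5→5, 6.7→1
Rank sum = 5 + 1 = 6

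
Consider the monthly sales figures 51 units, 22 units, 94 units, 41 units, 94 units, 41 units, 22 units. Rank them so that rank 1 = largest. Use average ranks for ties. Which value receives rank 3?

Sorted (descending): 94, 94, 51, 41, 41, 22, 22
The 2 values of 94 occupy positions 1–2 → average rank (1+2)/2 = 1.5.
The 2 values of 41 occupy positions 4–5 → average rank (4+5)/2 = 4.5.
The 2 values of 22 occupy positions 6–7 → average rank (6+7)/2 = 6.5.
Rank 3 → value 51.

51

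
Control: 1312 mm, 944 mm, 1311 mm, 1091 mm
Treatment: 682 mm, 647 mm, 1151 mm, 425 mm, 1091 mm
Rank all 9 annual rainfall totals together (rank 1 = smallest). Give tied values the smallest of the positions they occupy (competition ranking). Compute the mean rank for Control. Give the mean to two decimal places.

6.50

Sorted (ascending): 425, 647, 682, 944, 1091, 1091, 1151, 1311, 1312
The 2 values of 1091 occupy positions 5–6 → each gets rank 5.
Control values → pooled ranks: 1312→9, 944→4, 1311→8, 1091→5
Mean rank = (9 + 4 + 8 + 5) / 4 = 6.50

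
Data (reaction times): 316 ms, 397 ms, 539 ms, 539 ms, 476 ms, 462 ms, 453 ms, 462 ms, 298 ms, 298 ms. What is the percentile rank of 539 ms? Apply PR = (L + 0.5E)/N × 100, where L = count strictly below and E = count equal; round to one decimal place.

90.0

N = 10.
Strictly below 539: 8. Equal to 539: 2.
PR = (8 + 0.5·2)/10 × 100 = 90.0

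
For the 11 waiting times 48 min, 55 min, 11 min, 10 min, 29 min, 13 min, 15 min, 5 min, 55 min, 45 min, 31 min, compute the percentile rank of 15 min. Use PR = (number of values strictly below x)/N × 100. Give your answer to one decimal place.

N = 11.
Strictly below 15: 4. Equal to 15: 1.
PR = 4/11 × 100 = 36.4

36.4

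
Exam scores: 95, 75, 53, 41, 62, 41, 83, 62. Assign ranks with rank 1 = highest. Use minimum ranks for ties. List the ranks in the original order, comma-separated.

Sorted (descending): 95, 83, 75, 62, 62, 53, 41, 41
The 2 values of 62 occupy positions 4–5 → each gets rank 4.
The 2 values of 41 occupy positions 7–8 → each gets rank 7.

1, 3, 6, 7, 4, 7, 2, 4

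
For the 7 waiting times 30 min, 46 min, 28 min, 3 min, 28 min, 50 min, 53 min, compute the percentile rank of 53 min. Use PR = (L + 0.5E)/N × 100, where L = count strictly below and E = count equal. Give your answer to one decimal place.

N = 7.
Strictly below 53: 6. Equal to 53: 1.
PR = (6 + 0.5·1)/7 × 100 = 92.9

92.9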